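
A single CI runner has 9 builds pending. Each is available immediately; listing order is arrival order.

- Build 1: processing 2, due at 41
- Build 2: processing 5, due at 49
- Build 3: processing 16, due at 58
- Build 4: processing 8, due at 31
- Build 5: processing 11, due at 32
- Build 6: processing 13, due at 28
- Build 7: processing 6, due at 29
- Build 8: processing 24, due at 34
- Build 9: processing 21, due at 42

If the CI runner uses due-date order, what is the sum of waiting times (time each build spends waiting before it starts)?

398

EDD (increasing due date): Build 6 Build 7 Build 4 Build 5 Build 8 Build 1 Build 9 Build 2 Build 3.
Build 6: waits 0, runs 0→13
Build 7: waits 13, runs 13→19
Build 4: waits 19, runs 19→27
Build 5: waits 27, runs 27→38
Build 8: waits 38, runs 38→62
Build 1: waits 62, runs 62→64
Build 9: waits 64, runs 64→85
Build 2: waits 85, runs 85→90
Build 3: waits 90, runs 90→106
Sum = 0+13+19+27+38+62+64+85+90 = 398.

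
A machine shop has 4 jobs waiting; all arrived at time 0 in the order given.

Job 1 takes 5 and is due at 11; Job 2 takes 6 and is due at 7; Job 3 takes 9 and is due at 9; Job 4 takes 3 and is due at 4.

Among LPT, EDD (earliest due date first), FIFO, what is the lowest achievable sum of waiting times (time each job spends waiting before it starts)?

LPT (decreasing processing time): Job 3 Job 2 Job 1 Job 4.
Job 3: waits 0, runs 0→9
Job 2: waits 9, runs 9→15
Job 1: waits 15, runs 15→20
Job 4: waits 20, runs 20→23
Sum = 0+9+15+20 = 44.
EDD (increasing due date): Job 4 Job 2 Job 3 Job 1.
Job 4: waits 0, runs 0→3
Job 2: waits 3, runs 3→9
Job 3: waits 9, runs 9→18
Job 1: waits 18, runs 18→23
Sum = 0+3+9+18 = 30.
FIFO (arrival order): Job 1 Job 2 Job 3 Job 4.
Job 1: waits 0, runs 0→5
Job 2: waits 5, runs 5→11
Job 3: waits 11, runs 11→20
Job 4: waits 20, runs 20→23
Sum = 0+5+11+20 = 36.
LPT 44, EDD 30, FIFO 36 → minimum 30.

30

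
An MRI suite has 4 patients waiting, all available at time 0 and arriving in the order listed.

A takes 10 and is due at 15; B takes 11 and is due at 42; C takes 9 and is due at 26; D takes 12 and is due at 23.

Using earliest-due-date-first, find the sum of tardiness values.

5

EDD (increasing due date): A D C B.
A: 0→10, due 15, tardiness 0
D: 10→22, due 23, tardiness 0
C: 22→31, due 26, tardiness 5
B: 31→42, due 42, tardiness 0
Sum = 0+0+5+0 = 5.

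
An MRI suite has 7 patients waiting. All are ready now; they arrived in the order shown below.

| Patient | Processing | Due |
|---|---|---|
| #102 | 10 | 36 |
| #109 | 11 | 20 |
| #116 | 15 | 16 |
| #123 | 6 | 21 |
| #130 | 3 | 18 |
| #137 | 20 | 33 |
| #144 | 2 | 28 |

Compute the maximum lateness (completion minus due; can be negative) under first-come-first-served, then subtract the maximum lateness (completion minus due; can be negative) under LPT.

FIFO (arrival order): #102 #109 #116 #123 #130 #137 #144.
#102: 0→10, due 36, lateness -26
#109: 10→21, due 20, lateness 1
#116: 21→36, due 16, lateness 20
#123: 36→42, due 21, lateness 21
#130: 42→45, due 18, lateness 27
#137: 45→65, due 33, lateness 32
#144: 65→67, due 28, lateness 39
Maximum = 39.
LPT (decreasing processing time): #137 #116 #109 #102 #123 #130 #144.
#137: 0→20, due 33, lateness -13
#116: 20→35, due 16, lateness 19
#109: 35→46, due 20, lateness 26
#102: 46→56, due 36, lateness 20
#123: 56→62, due 21, lateness 41
#130: 62→65, due 18, lateness 47
#144: 65→67, due 28, lateness 39
Maximum = 47.
Difference = 39 − 47 = -8.

-8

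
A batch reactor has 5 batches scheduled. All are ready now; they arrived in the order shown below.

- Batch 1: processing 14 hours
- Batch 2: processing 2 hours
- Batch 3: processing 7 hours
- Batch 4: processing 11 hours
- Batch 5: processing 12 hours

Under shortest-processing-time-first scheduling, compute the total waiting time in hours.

SPT (increasing processing time): Batch 2 Batch 3 Batch 4 Batch 5 Batch 1.
Batch 2: waits 0, runs 0→2
Batch 3: waits 2, runs 2→9
Batch 4: waits 9, runs 9→20
Batch 5: waits 20, runs 20→32
Batch 1: waits 32, runs 32→46
Sum = 0+2+9+20+32 = 63.

63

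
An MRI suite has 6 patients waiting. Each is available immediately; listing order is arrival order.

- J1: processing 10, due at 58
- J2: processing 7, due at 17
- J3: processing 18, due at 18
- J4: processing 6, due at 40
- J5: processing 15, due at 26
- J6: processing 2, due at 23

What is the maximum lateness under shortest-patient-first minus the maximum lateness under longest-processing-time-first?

5

SPT (increasing processing time): J6 J4 J2 J1 J5 J3.
J6: 0→2, due 23, lateness -21
J4: 2→8, due 40, lateness -32
J2: 8→15, due 17, lateness -2
J1: 15→25, due 58, lateness -33
J5: 25→40, due 26, lateness 14
J3: 40→58, due 18, lateness 40
Maximum = 40.
LPT (decreasing processing time): J3 J5 J1 J2 J4 J6.
J3: 0→18, due 18, lateness 0
J5: 18→33, due 26, lateness 7
J1: 33→43, due 58, lateness -15
J2: 43→50, due 17, lateness 33
J4: 50→56, due 40, lateness 16
J6: 56→58, due 23, lateness 35
Maximum = 35.
Difference = 40 − 35 = 5.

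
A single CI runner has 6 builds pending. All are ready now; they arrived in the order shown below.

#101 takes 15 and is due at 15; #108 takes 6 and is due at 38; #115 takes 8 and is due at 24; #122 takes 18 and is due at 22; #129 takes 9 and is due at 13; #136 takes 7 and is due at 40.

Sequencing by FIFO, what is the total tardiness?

96

FIFO (arrival order): #101 #108 #115 #122 #129 #136.
#101: 0→15, due 15, tardiness 0
#108: 15→21, due 38, tardiness 0
#115: 21→29, due 24, tardiness 5
#122: 29→47, due 22, tardiness 25
#129: 47→56, due 13, tardiness 43
#136: 56→63, due 40, tardiness 23
Sum = 0+0+5+25+43+23 = 96.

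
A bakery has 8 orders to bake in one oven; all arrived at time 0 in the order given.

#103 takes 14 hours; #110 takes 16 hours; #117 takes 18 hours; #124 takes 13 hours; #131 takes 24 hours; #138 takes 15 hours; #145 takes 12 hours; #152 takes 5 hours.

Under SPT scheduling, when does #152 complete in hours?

5

SPT (increasing processing time): #152 #145 #124 #103 #138 #110 #117 #131.
#152: 0→5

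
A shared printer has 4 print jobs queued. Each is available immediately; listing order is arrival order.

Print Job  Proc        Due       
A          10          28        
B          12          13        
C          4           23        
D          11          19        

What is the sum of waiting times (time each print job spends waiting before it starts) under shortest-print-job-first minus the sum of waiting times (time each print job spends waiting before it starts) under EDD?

-19

SPT (increasing processing time): C A D B.
C: waits 0, runs 0→4
A: waits 4, runs 4→14
D: waits 14, runs 14→25
B: waits 25, runs 25→37
Sum = 0+4+14+25 = 43.
EDD (increasing due date): B D C A.
B: waits 0, runs 0→12
D: waits 12, runs 12→23
C: waits 23, runs 23→27
A: waits 27, runs 27→37
Sum = 0+12+23+27 = 62.
Difference = 43 − 62 = -19.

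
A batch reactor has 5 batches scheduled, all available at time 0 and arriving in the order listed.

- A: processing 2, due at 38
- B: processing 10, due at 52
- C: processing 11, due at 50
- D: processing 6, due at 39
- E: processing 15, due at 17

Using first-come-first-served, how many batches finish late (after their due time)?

FIFO (arrival order): A B C D E.
A: 0→2, due 38, tardiness 0
B: 2→12, due 52, tardiness 0
C: 12→23, due 50, tardiness 0
D: 23→29, due 39, tardiness 0
E: 29→44, due 17, tardiness 27
Late batches: 1.

1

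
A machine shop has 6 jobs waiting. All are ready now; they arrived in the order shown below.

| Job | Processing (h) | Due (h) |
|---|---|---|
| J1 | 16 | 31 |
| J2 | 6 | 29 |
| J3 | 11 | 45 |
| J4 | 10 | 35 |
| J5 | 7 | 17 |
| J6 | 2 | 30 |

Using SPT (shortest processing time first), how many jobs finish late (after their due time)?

1

SPT (increasing processing time): J6 J2 J5 J4 J3 J1.
J6: 0→2, due 30, tardiness 0
J2: 2→8, due 29, tardiness 0
J5: 8→15, due 17, tardiness 0
J4: 15→25, due 35, tardiness 0
J3: 25→36, due 45, tardiness 0
J1: 36→52, due 31, tardiness 21
Late jobs: 1.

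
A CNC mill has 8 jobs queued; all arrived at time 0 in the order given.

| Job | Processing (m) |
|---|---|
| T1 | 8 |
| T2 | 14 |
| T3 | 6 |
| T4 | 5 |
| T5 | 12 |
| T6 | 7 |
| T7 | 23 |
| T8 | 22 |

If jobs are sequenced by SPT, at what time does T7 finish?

97

SPT (increasing processing time): T4 T3 T6 T1 T5 T2 T8 T7.
T4: 0→5
T3: 5→11
T6: 11→18
T1: 18→26
T5: 26→38
T2: 38→52
T8: 52→74
T7: 74→97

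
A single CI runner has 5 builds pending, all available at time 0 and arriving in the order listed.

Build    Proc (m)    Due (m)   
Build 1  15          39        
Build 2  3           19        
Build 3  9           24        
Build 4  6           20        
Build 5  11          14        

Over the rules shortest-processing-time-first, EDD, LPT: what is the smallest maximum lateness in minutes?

5

SPT (increasing processing time): Build 2 Build 4 Build 3 Build 5 Build 1.
Build 2: 0→3, due 19, lateness -16
Build 4: 3→9, due 20, lateness -11
Build 3: 9→18, due 24, lateness -6
Build 5: 18→29, due 14, lateness 15
Build 1: 29→44, due 39, lateness 5
Maximum = 15.
EDD (increasing due date): Build 5 Build 2 Build 4 Build 3 Build 1.
Build 5: 0→11, due 14, lateness -3
Build 2: 11→14, due 19, lateness -5
Build 4: 14→20, due 20, lateness 0
Build 3: 20→29, due 24, lateness 5
Build 1: 29→44, due 39, lateness 5
Maximum = 5.
LPT (decreasing processing time): Build 1 Build 5 Build 3 Build 4 Build 2.
Build 1: 0→15, due 39, lateness -24
Build 5: 15→26, due 14, lateness 12
Build 3: 26→35, due 24, lateness 11
Build 4: 35→41, due 20, lateness 21
Build 2: 41→44, due 19, lateness 25
Maximum = 25.
SPT 15, EDD 5, LPT 25 → minimum 5.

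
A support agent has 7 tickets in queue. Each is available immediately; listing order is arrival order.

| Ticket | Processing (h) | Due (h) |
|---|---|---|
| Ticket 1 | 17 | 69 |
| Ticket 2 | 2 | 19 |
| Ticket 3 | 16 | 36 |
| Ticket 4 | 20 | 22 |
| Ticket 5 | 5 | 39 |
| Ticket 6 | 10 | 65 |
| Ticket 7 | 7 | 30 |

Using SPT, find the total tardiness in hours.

SPT (increasing processing time): Ticket 2 Ticket 5 Ticket 7 Ticket 6 Ticket 3 Ticket 1 Ticket 4.
Ticket 2: 0→2, due 19, tardiness 0
Ticket 5: 2→7, due 39, tardiness 0
Ticket 7: 7→14, due 30, tardiness 0
Ticket 6: 14→24, due 65, tardiness 0
Ticket 3: 24→40, due 36, tardiness 4
Ticket 1: 40→57, due 69, tardiness 0
Ticket 4: 57→77, due 22, tardiness 55
Sum = 0+0+0+0+4+0+55 = 59.

59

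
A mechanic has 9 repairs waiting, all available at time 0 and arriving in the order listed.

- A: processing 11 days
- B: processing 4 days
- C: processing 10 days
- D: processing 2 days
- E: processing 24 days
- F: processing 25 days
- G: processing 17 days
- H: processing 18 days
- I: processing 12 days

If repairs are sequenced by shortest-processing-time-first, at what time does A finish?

SPT (increasing processing time): D B C A I G H E F.
D: 0→2
B: 2→6
C: 6→16
A: 16→27

27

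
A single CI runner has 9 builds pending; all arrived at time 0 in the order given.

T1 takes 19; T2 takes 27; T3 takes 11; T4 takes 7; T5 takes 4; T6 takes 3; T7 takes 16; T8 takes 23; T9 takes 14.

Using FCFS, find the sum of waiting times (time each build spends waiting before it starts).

522

FIFO (arrival order): T1 T2 T3 T4 T5 T6 T7 T8 T9.
T1: waits 0, runs 0→19
T2: waits 19, runs 19→46
T3: waits 46, runs 46→57
T4: waits 57, runs 57→64
T5: waits 64, runs 64→68
T6: waits 68, runs 68→71
T7: waits 71, runs 71→87
T8: waits 87, runs 87→110
T9: waits 110, runs 110→124
Sum = 0+19+46+57+64+68+71+87+110 = 522.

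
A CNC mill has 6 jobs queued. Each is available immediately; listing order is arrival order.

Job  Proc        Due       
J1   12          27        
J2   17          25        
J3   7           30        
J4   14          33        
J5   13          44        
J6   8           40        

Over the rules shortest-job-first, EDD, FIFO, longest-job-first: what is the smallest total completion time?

214

SPT (increasing processing time): J3 J6 J1 J5 J4 J2.
J3: 0→7
J6: 7→15
J1: 15→27
J5: 27→40
J4: 40→54
J2: 54→71
Sum = 7+15+27+40+54+71 = 214.
EDD (increasing due date): J2 J1 J3 J4 J6 J5.
J2: 0→17
J1: 17→29
J3: 29→36
J4: 36→50
J6: 50→58
J5: 58→71
Sum = 17+29+36+50+58+71 = 261.
FIFO (arrival order): J1 J2 J3 J4 J5 J6.
J1: 0→12
J2: 12→29
J3: 29→36
J4: 36→50
J5: 50→63
J6: 63→71
Sum = 12+29+36+50+63+71 = 261.
LPT (decreasing processing time): J2 J4 J5 J1 J6 J3.
J2: 0→17
J4: 17→31
J5: 31→44
J1: 44→56
J6: 56→64
J3: 64→71
Sum = 17+31+44+56+64+71 = 283.
SPT 214, EDD 261, FIFO 261, LPT 283 → minimum 214.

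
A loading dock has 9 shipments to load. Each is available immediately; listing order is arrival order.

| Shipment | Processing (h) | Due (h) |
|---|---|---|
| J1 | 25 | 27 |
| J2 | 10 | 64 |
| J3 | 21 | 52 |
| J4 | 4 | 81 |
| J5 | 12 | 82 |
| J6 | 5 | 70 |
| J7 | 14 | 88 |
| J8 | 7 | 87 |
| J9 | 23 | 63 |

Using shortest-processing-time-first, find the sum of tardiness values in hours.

SPT (increasing processing time): J4 J6 J8 J2 J5 J7 J3 J9 J1.
J4: 0→4, due 81, tardiness 0
J6: 4→9, due 70, tardiness 0
J8: 9→16, due 87, tardiness 0
J2: 16→26, due 64, tardiness 0
J5: 26→38, due 82, tardiness 0
J7: 38→52, due 88, tardiness 0
J3: 52→73, due 52, tardiness 21
J9: 73→96, due 63, tardiness 33
J1: 96→121, due 27, tardiness 94
Sum = 0+0+0+0+0+0+21+33+94 = 148.

148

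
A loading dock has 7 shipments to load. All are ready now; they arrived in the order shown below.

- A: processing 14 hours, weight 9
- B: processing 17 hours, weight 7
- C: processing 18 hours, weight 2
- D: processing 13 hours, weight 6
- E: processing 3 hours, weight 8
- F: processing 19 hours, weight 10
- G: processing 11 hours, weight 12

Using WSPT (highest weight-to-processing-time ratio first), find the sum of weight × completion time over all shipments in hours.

WSPT (decreasing weight/processing-time ratio): E G A F D B C.
E: finishes 3, weight 8, w·C = 24
G: finishes 14, weight 12, w·C = 168
A: finishes 28, weight 9, w·C = 252
F: finishes 47, weight 10, w·C = 470
D: finishes 60, weight 6, w·C = 360
B: finishes 77, weight 7, w·C = 539
C: finishes 95, weight 2, w·C = 190
Sum = 24+168+252+470+360+539+190 = 2003.

2003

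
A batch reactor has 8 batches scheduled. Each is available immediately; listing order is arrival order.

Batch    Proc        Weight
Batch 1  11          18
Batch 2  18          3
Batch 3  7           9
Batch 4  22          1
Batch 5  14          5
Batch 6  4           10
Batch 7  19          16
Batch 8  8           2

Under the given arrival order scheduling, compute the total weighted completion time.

3513

FIFO (arrival order): Batch 1 Batch 2 Batch 3 Batch 4 Batch 5 Batch 6 Batch 7 Batch 8.
Batch 1: finishes 11, weight 18, w·C = 198
Batch 2: finishes 29, weight 3, w·C = 87
Batch 3: finishes 36, weight 9, w·C = 324
Batch 4: finishes 58, weight 1, w·C = 58
Batch 5: finishes 72, weight 5, w·C = 360
Batch 6: finishes 76, weight 10, w·C = 760
Batch 7: finishes 95, weight 16, w·C = 1520
Batch 8: finishes 103, weight 2, w·C = 206
Sum = 198+87+324+58+360+760+1520+206 = 3513.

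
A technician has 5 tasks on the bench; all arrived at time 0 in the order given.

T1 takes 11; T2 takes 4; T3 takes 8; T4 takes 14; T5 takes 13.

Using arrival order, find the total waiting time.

86

FIFO (arrival order): T1 T2 T3 T4 T5.
T1: waits 0, runs 0→11
T2: waits 11, runs 11→15
T3: waits 15, runs 15→23
T4: waits 23, runs 23→37
T5: waits 37, runs 37→50
Sum = 0+11+15+23+37 = 86.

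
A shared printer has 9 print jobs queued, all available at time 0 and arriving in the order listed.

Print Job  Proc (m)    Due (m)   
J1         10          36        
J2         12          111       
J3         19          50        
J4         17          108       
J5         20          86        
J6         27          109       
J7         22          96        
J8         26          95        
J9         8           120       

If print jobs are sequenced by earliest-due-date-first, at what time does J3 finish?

29

EDD (increasing due date): J1 J3 J5 J8 J7 J4 J6 J2 J9.
J1: 0→10
J3: 10→29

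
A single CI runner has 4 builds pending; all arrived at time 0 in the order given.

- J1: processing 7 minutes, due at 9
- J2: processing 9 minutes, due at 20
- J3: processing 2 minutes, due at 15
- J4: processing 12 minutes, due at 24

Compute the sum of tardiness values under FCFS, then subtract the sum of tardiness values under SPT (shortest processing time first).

3

FIFO (arrival order): J1 J2 J3 J4.
J1: 0→7, due 9, tardiness 0
J2: 7→16, due 20, tardiness 0
J3: 16→18, due 15, tardiness 3
J4: 18→30, due 24, tardiness 6
Sum = 0+0+3+6 = 9.
SPT (increasing processing time): J3 J1 J2 J4.
J3: 0→2, due 15, tardiness 0
J1: 2→9, due 9, tardiness 0
J2: 9→18, due 20, tardiness 0
J4: 18→30, due 24, tardiness 6
Sum = 0+0+0+6 = 6.
Difference = 9 − 6 = 3.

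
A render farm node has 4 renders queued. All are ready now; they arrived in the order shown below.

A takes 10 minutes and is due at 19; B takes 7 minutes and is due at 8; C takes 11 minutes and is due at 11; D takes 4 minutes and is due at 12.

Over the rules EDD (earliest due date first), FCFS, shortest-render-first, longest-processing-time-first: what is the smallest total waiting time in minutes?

EDD (increasing due date): B C D A.
B: waits 0, runs 0→7
C: waits 7, runs 7→18
D: waits 18, runs 18→22
A: waits 22, runs 22→32
Sum = 0+7+18+22 = 47.
FIFO (arrival order): A B C D.
A: waits 0, runs 0→10
B: waits 10, runs 10→17
C: waits 17, runs 17→28
D: waits 28, runs 28→32
Sum = 0+10+17+28 = 55.
SPT (increasing processing time): D B A C.
D: waits 0, runs 0→4
B: waits 4, runs 4→11
A: waits 11, runs 11→21
C: waits 21, runs 21→32
Sum = 0+4+11+21 = 36.
LPT (decreasing processing time): C A B D.
C: waits 0, runs 0→11
A: waits 11, runs 11→21
B: waits 21, runs 21→28
D: waits 28, runs 28→32
Sum = 0+11+21+28 = 60.
EDD 47, FIFO 55, SPT 36, LPT 60 → minimum 36.

36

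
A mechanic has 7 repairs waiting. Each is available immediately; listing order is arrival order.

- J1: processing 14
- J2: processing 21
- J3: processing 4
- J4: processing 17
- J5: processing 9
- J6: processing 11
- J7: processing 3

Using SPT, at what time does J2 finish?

79

SPT (increasing processing time): J7 J3 J5 J6 J1 J4 J2.
J7: 0→3
J3: 3→7
J5: 7→16
J6: 16→27
J1: 27→41
J4: 41→58
J2: 58→79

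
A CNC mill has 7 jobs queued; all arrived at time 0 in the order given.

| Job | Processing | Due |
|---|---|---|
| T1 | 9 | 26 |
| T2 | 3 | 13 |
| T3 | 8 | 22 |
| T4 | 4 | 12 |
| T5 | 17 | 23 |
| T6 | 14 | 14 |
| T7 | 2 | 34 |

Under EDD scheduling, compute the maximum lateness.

EDD (increasing due date): T4 T2 T6 T3 T5 T1 T7.
T4: 0→4, due 12, lateness -8
T2: 4→7, due 13, lateness -6
T6: 7→21, due 14, lateness 7
T3: 21→29, due 22, lateness 7
T5: 29→46, due 23, lateness 23
T1: 46→55, due 26, lateness 29
T7: 55→57, due 34, lateness 23
Maximum = 29.

29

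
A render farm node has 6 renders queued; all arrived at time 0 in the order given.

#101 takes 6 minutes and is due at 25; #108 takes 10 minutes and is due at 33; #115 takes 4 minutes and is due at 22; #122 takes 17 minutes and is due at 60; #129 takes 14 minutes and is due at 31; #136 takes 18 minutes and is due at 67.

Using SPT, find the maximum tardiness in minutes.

SPT (increasing processing time): #115 #101 #108 #129 #122 #136.
#115: 0→4, due 22, tardiness 0
#101: 4→10, due 25, tardiness 0
#108: 10→20, due 33, tardiness 0
#129: 20→34, due 31, tardiness 3
#122: 34→51, due 60, tardiness 0
#136: 51→69, due 67, tardiness 2
Maximum = 3.

3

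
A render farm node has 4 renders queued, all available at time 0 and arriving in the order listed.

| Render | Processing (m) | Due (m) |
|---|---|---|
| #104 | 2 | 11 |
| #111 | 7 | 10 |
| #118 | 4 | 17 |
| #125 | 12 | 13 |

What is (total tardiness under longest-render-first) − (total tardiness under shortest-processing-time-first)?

14

LPT (decreasing processing time): #125 #111 #118 #104.
#125: 0→12, due 13, tardiness 0
#111: 12→19, due 10, tardiness 9
#118: 19→23, due 17, tardiness 6
#104: 23→25, due 11, tardiness 14
Sum = 0+9+6+14 = 29.
SPT (increasing processing time): #104 #118 #111 #125.
#104: 0→2, due 11, tardiness 0
#118: 2→6, due 17, tardiness 0
#111: 6→13, due 10, tardiness 3
#125: 13→25, due 13, tardiness 12
Sum = 0+0+3+12 = 15.
Difference = 29 − 15 = 14.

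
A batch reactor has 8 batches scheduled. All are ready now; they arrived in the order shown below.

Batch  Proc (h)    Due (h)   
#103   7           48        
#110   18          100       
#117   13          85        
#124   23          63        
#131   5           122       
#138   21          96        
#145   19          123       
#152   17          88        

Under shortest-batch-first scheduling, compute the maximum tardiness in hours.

SPT (increasing processing time): #131 #103 #117 #152 #110 #145 #138 #124.
#131: 0→5, due 122, tardiness 0
#103: 5→12, due 48, tardiness 0
#117: 12→25, due 85, tardiness 0
#152: 25→42, due 88, tardiness 0
#110: 42→60, due 100, tardiness 0
#145: 60→79, due 123, tardiness 0
#138: 79→100, due 96, tardiness 4
#124: 100→123, due 63, tardiness 60
Maximum = 60.

60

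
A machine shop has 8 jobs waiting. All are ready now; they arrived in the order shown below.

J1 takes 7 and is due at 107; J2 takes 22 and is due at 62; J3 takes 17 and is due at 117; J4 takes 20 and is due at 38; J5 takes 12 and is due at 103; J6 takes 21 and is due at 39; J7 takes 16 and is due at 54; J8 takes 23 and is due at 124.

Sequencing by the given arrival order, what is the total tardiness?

163

FIFO (arrival order): J1 J2 J3 J4 J5 J6 J7 J8.
J1: 0→7, due 107, tardiness 0
J2: 7→29, due 62, tardiness 0
J3: 29→46, due 117, tardiness 0
J4: 46→66, due 38, tardiness 28
J5: 66→78, due 103, tardiness 0
J6: 78→99, due 39, tardiness 60
J7: 99→115, due 54, tardiness 61
J8: 115→138, due 124, tardiness 14
Sum = 0+0+0+28+0+60+61+14 = 163.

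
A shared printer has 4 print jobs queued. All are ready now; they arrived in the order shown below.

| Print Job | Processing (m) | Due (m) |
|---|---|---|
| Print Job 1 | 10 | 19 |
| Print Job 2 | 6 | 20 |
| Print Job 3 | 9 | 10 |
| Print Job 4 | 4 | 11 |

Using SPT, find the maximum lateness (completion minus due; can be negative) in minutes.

SPT (increasing processing time): Print Job 4 Print Job 2 Print Job 3 Print Job 1.
Print Job 4: 0→4, due 11, lateness -7
Print Job 2: 4→10, due 20, lateness -10
Print Job 3: 10→19, due 10, lateness 9
Print Job 1: 19→29, due 19, lateness 10
Maximum = 10.

10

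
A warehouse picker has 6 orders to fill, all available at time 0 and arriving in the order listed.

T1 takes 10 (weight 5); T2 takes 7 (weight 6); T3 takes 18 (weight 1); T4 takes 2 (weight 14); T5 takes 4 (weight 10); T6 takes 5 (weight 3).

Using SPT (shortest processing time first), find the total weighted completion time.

SPT (increasing processing time): T4 T5 T6 T2 T1 T3.
T4: finishes 2, weight 14, w·C = 28
T5: finishes 6, weight 10, w·C = 60
T6: finishes 11, weight 3, w·C = 33
T2: finishes 18, weight 6, w·C = 108
T1: finishes 28, weight 5, w·C = 140
T3: finishes 46, weight 1, w·C = 46
Sum = 28+60+33+108+140+46 = 415.

415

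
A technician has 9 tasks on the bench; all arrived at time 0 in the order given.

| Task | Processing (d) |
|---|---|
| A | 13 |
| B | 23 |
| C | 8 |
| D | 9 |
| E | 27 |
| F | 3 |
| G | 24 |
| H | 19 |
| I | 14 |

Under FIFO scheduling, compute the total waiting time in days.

542

FIFO (arrival order): A B C D E F G H I.
A: waits 0, runs 0→13
B: waits 13, runs 13→36
C: waits 36, runs 36→44
D: waits 44, runs 44→53
E: waits 53, runs 53→80
F: waits 80, runs 80→83
G: waits 83, runs 83→107
H: waits 107, runs 107→126
I: waits 126, runs 126→140
Sum = 0+13+36+44+53+80+83+107+126 = 542.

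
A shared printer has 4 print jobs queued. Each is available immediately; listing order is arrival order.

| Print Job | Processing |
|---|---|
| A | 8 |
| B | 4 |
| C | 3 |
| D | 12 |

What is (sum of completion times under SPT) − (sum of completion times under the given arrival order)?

-10

SPT (increasing processing time): C B A D.
C: 0→3
B: 3→7
A: 7→15
D: 15→27
Sum = 3+7+15+27 = 52.
FIFO (arrival order): A B C D.
A: 0→8
B: 8→12
C: 12→15
D: 15→27
Sum = 8+12+15+27 = 62.
Difference = 52 − 62 = -10.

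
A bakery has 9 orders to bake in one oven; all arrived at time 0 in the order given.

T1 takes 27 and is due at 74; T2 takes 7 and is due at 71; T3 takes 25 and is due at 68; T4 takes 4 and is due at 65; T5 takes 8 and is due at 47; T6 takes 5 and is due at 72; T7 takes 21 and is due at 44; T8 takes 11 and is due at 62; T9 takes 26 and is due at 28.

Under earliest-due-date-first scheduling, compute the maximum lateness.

60

EDD (increasing due date): T9 T7 T5 T8 T4 T3 T2 T6 T1.
T9: 0→26, due 28, lateness -2
T7: 26→47, due 44, lateness 3
T5: 47→55, due 47, lateness 8
T8: 55→66, due 62, lateness 4
T4: 66→70, due 65, lateness 5
T3: 70→95, due 68, lateness 27
T2: 95→102, due 71, lateness 31
T6: 102→107, due 72, lateness 35
T1: 107→134, due 74, lateness 60
Maximum = 60.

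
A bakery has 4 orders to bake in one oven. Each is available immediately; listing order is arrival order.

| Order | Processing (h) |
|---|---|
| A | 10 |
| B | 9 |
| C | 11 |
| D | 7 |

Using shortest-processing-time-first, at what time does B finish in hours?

SPT (increasing processing time): D B A C.
D: 0→7
B: 7→16

16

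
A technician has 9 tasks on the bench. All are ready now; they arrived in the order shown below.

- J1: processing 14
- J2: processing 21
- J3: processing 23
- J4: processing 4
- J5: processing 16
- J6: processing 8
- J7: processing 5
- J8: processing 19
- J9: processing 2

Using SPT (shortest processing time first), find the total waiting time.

277

SPT (increasing processing time): J9 J4 J7 J6 J1 J5 J8 J2 J3.
J9: waits 0, runs 0→2
J4: waits 2, runs 2→6
J7: waits 6, runs 6→11
J6: waits 11, runs 11→19
J1: waits 19, runs 19→33
J5: waits 33, runs 33→49
J8: waits 49, runs 49→68
J2: waits 68, runs 68→89
J3: waits 89, runs 89→112
Sum = 0+2+6+11+19+33+49+68+89 = 277.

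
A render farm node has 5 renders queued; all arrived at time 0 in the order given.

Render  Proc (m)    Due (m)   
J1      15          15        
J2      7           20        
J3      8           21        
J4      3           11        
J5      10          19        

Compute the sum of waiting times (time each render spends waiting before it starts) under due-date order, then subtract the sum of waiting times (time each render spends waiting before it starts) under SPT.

EDD (increasing due date): J4 J1 J5 J2 J3.
J4: waits 0, runs 0→3
J1: waits 3, runs 3→18
J5: waits 18, runs 18→28
J2: waits 28, runs 28→35
J3: waits 35, runs 35→43
Sum = 0+3+18+28+35 = 84.
SPT (increasing processing time): J4 J2 J3 J5 J1.
J4: waits 0, runs 0→3
J2: waits 3, runs 3→10
J3: waits 10, runs 10→18
J5: waits 18, runs 18→28
J1: waits 28, runs 28→43
Sum = 0+3+10+18+28 = 59.
Difference = 84 − 59 = 25.

25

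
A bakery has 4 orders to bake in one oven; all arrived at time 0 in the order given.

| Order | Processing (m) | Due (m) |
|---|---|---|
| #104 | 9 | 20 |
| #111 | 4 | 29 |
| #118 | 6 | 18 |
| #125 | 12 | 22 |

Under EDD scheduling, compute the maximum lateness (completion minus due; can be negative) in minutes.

5

EDD (increasing due date): #118 #104 #125 #111.
#118: 0→6, due 18, lateness -12
#104: 6→15, due 20, lateness -5
#125: 15→27, due 22, lateness 5
#111: 27→31, due 29, lateness 2
Maximum = 5.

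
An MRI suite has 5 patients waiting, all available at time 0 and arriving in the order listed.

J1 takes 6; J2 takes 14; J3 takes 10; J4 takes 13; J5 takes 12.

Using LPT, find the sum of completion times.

LPT (decreasing processing time): J2 J4 J5 J3 J1.
J2: 0→14
J4: 14→27
J5: 27→39
J3: 39→49
J1: 49→55
Sum = 14+27+39+49+55 = 184.

184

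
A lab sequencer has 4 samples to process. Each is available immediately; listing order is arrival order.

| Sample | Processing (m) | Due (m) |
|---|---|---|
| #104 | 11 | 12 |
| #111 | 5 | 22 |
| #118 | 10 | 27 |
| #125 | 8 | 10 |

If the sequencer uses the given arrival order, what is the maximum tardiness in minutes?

FIFO (arrival order): #104 #111 #118 #125.
#104: 0→11, due 12, tardiness 0
#111: 11→16, due 22, tardiness 0
#118: 16→26, due 27, tardiness 0
#125: 26→34, due 10, tardiness 24
Maximum = 24.

24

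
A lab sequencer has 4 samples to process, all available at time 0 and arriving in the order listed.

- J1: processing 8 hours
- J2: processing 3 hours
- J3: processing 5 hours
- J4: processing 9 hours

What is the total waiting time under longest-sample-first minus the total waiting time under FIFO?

13

LPT (decreasing processing time): J4 J1 J3 J2.
J4: waits 0, runs 0→9
J1: waits 9, runs 9→17
J3: waits 17, runs 17→22
J2: waits 22, runs 22→25
Sum = 0+9+17+22 = 48.
FIFO (arrival order): J1 J2 J3 J4.
J1: waits 0, runs 0→8
J2: waits 8, runs 8→11
J3: waits 11, runs 11→16
J4: waits 16, runs 16→25
Sum = 0+8+11+16 = 35.
Difference = 48 − 35 = 13.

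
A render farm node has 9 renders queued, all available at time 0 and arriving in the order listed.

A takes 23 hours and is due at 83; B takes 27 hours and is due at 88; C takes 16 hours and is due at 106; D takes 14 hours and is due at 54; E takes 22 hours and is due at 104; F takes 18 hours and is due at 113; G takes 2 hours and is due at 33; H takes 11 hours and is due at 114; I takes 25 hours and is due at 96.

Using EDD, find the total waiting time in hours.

603

EDD (increasing due date): G D A B I E C F H.
G: waits 0, runs 0→2
D: waits 2, runs 2→16
A: waits 16, runs 16→39
B: waits 39, runs 39→66
I: waits 66, runs 66→91
E: waits 91, runs 91→113
C: waits 113, runs 113→129
F: waits 129, runs 129→147
H: waits 147, runs 147→158
Sum = 0+2+16+39+66+91+113+129+147 = 603.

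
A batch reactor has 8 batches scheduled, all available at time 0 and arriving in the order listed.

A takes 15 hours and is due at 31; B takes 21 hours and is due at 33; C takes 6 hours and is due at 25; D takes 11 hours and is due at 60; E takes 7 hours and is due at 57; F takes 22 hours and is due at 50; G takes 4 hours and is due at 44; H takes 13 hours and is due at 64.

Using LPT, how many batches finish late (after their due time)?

LPT (decreasing processing time): F B A H D E C G.
F: 0→22, due 50, tardiness 0
B: 22→43, due 33, tardiness 10
A: 43→58, due 31, tardiness 27
H: 58→71, due 64, tardiness 7
D: 71→82, due 60, tardiness 22
E: 82→89, due 57, tardiness 32
C: 89→95, due 25, tardiness 70
G: 95→99, due 44, tardiness 55
Late batches: 7.

7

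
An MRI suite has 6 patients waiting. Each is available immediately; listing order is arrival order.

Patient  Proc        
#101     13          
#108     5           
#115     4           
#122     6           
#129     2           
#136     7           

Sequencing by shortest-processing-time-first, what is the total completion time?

97

SPT (increasing processing time): #129 #115 #108 #122 #136 #101.
#129: 0→2
#115: 2→6
#108: 6→11
#122: 11→17
#136: 17→24
#101: 24→37
Sum = 2+6+11+17+24+37 = 97.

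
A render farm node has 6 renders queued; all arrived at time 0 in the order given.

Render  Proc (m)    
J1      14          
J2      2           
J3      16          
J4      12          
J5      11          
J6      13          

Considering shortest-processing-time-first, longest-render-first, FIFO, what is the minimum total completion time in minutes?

SPT (increasing processing time): J2 J5 J4 J6 J1 J3.
J2: 0→2
J5: 2→13
J4: 13→25
J6: 25→38
J1: 38→52
J3: 52→68
Sum = 2+13+25+38+52+68 = 198.
LPT (decreasing processing time): J3 J1 J6 J4 J5 J2.
J3: 0→16
J1: 16→30
J6: 30→43
J4: 43→55
J5: 55→66
J2: 66→68
Sum = 16+30+43+55+66+68 = 278.
FIFO (arrival order): J1 J2 J3 J4 J5 J6.
J1: 0→14
J2: 14→16
J3: 16→32
J4: 32→44
J5: 44→55
J6: 55→68
Sum = 14+16+32+44+55+68 = 229.
SPT 198, LPT 278, FIFO 229 → minimum 198.

198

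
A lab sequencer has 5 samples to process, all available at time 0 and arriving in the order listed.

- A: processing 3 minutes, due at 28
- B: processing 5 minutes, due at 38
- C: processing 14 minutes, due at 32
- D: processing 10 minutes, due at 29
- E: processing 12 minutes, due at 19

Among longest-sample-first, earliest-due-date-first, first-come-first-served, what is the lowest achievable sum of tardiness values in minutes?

13

LPT (decreasing processing time): C E D B A.
C: 0→14, due 32, tardiness 0
E: 14→26, due 19, tardiness 7
D: 26→36, due 29, tardiness 7
B: 36→41, due 38, tardiness 3
A: 41→44, due 28, tardiness 16
Sum = 0+7+7+3+16 = 33.
EDD (increasing due date): E A D C B.
E: 0→12, due 19, tardiness 0
A: 12→15, due 28, tardiness 0
D: 15→25, due 29, tardiness 0
C: 25→39, due 32, tardiness 7
B: 39→44, due 38, tardiness 6
Sum = 0+0+0+7+6 = 13.
FIFO (arrival order): A B C D E.
A: 0→3, due 28, tardiness 0
B: 3→8, due 38, tardiness 0
C: 8→22, due 32, tardiness 0
D: 22→32, due 29, tardiness 3
E: 32→44, due 19, tardiness 25
Sum = 0+0+0+3+25 = 28.
LPT 33, EDD 13, FIFO 28 → minimum 13.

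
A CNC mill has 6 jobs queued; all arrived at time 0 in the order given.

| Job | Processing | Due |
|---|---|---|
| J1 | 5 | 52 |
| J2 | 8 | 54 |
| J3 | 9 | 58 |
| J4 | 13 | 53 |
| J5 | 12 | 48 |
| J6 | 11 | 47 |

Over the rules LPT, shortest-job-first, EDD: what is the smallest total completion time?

LPT (decreasing processing time): J4 J5 J6 J3 J2 J1.
J4: 0→13
J5: 13→25
J6: 25→36
J3: 36→45
J2: 45→53
J1: 53→58
Sum = 13+25+36+45+53+58 = 230.
SPT (increasing processing time): J1 J2 J3 J6 J5 J4.
J1: 0→5
J2: 5→13
J3: 13→22
J6: 22→33
J5: 33→45
J4: 45→58
Sum = 5+13+22+33+45+58 = 176.
EDD (increasing due date): J6 J5 J1 J4 J2 J3.
J6: 0→11
J5: 11→23
J1: 23→28
J4: 28→41
J2: 41→49
J3: 49→58
Sum = 11+23+28+41+49+58 = 210.
LPT 230, SPT 176, EDD 210 → minimum 176.

176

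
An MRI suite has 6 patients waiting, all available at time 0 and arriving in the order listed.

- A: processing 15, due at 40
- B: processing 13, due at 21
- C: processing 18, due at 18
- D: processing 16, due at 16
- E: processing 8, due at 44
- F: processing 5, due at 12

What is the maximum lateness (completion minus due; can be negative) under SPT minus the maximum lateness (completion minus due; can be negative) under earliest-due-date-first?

SPT (increasing processing time): F E B A D C.
F: 0→5, due 12, lateness -7
E: 5→13, due 44, lateness -31
B: 13→26, due 21, lateness 5
A: 26→41, due 40, lateness 1
D: 41→57, due 16, lateness 41
C: 57→75, due 18, lateness 57
Maximum = 57.
EDD (increasing due date): F D C B A E.
F: 0→5, due 12, lateness -7
D: 5→21, due 16, lateness 5
C: 21→39, due 18, lateness 21
B: 39→52, due 21, lateness 31
A: 52→67, due 40, lateness 27
E: 67→75, due 44, lateness 31
Maximum = 31.
Difference = 57 − 31 = 26.

26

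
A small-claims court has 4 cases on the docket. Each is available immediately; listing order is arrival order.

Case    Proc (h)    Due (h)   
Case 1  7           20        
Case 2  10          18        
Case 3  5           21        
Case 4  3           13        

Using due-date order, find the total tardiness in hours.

4

EDD (increasing due date): Case 4 Case 2 Case 1 Case 3.
Case 4: 0→3, due 13, tardiness 0
Case 2: 3→13, due 18, tardiness 0
Case 1: 13→20, due 20, tardiness 0
Case 3: 20→25, due 21, tardiness 4
Sum = 0+0+0+4 = 4.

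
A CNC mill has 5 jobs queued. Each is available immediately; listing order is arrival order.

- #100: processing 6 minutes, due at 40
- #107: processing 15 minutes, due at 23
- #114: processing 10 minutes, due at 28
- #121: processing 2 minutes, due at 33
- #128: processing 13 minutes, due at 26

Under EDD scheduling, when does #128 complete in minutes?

28

EDD (increasing due date): #107 #128 #114 #121 #100.
#107: 0→15
#128: 15→28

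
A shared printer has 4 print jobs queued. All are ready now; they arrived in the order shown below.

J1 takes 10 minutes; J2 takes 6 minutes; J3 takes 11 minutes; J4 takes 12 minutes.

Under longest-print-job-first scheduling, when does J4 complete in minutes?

12

LPT (decreasing processing time): J4 J3 J1 J2.
J4: 0→12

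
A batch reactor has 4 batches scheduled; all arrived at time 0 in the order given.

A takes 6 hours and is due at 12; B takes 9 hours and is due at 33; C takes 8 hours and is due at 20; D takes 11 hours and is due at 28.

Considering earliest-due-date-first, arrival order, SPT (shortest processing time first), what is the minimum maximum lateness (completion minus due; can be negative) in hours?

1

EDD (increasing due date): A C D B.
A: 0→6, due 12, lateness -6
C: 6→14, due 20, lateness -6
D: 14→25, due 28, lateness -3
B: 25→34, due 33, lateness 1
Maximum = 1.
FIFO (arrival order): A B C D.
A: 0→6, due 12, lateness -6
B: 6→15, due 33, lateness -18
C: 15→23, due 20, lateness 3
D: 23→34, due 28, lateness 6
Maximum = 6.
SPT (increasing processing time): A C B D.
A: 0→6, due 12, lateness -6
C: 6→14, due 20, lateness -6
B: 14→23, due 33, lateness -10
D: 23→34, due 28, lateness 6
Maximum = 6.
EDD 1, FIFO 6, SPT 6 → minimum 1.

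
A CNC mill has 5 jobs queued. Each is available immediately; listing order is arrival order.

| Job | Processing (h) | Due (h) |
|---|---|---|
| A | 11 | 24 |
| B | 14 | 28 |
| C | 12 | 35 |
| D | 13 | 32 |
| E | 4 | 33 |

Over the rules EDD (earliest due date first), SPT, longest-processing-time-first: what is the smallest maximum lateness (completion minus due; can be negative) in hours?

EDD (increasing due date): A B D E C.
A: 0→11, due 24, lateness -13
B: 11→25, due 28, lateness -3
D: 25→38, due 32, lateness 6
E: 38→42, due 33, lateness 9
C: 42→54, due 35, lateness 19
Maximum = 19.
SPT (increasing processing time): E A C D B.
E: 0→4, due 33, lateness -29
A: 4→15, due 24, lateness -9
C: 15→27, due 35, lateness -8
D: 27→40, due 32, lateness 8
B: 40→54, due 28, lateness 26
Maximum = 26.
LPT (decreasing processing time): B D C A E.
B: 0→14, due 28, lateness -14
D: 14→27, due 32, lateness -5
C: 27→39, due 35, lateness 4
A: 39→50, due 24, lateness 26
E: 50→54, due 33, lateness 21
Maximum = 26.
EDD 19, SPT 26, LPT 26 → minimum 19.

19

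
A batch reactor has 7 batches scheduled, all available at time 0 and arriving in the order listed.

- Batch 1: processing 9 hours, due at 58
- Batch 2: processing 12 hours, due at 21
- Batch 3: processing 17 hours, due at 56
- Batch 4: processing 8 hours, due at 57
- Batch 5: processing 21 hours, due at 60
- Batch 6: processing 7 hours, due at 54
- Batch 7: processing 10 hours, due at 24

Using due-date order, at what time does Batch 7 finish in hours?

EDD (increasing due date): Batch 2 Batch 7 Batch 6 Batch 3 Batch 4 Batch 1 Batch 5.
Batch 2: 0→12
Batch 7: 12→22

22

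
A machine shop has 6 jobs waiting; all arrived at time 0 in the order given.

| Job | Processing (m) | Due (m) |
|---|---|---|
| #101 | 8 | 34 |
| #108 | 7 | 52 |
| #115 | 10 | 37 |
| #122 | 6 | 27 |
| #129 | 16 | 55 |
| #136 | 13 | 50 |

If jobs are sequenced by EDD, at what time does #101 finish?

EDD (increasing due date): #122 #101 #115 #136 #108 #129.
#122: 0→6
#101: 6→14

14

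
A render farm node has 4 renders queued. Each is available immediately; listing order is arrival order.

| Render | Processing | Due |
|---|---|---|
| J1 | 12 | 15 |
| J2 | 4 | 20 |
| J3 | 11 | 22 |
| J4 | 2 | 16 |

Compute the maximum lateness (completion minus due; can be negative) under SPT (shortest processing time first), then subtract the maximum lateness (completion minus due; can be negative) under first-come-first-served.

SPT (increasing processing time): J4 J2 J3 J1.
J4: 0→2, due 16, lateness -14
J2: 2→6, due 20, lateness -14
J3: 6→17, due 22, lateness -5
J1: 17→29, due 15, lateness 14
Maximum = 14.
FIFO (arrival order): J1 J2 J3 J4.
J1: 0→12, due 15, lateness -3
J2: 12→16, due 20, lateness -4
J3: 16→27, due 22, lateness 5
J4: 27→29, due 16, lateness 13
Maximum = 13.
Difference = 14 − 13 = 1.

1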